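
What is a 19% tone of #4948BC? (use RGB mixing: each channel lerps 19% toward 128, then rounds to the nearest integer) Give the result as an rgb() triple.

rgb(83, 83, 177)

#4948BC is rgb(73, 72, 188).
A 19% tone moves each channel 19% toward 128:
  R: 73 + 0.19×(128−73) = 73 + 10.45 = 83.45 → 83
  G: 72 + 0.19×(128−72) = 72 + 10.64 = 82.64 → 83
  B: 188 + 0.19×(128−188) = 188 − 11.4 = 176.6 → 177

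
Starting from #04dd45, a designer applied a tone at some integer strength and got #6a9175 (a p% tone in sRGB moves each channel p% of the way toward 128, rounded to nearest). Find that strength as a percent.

82%

#04dd45 is rgb(4, 221, 69); #6a9175 is rgb(106, 145, 117).
On the R channel (widest range): 106 ≈ 4 + (p/100)(128 − 4), so p ≈ 100×(106 − 4)/(128 − 4) = 10200/124 = 82.26.
p = 82 reproduces all three channels after rounding.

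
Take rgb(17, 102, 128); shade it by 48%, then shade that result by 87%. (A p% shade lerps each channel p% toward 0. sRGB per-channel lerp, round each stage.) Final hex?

#010709

A 48% shade moves each channel 48% toward 0:
  R: 17 + 0.48×(0−17) = 17 − 8.16 = 8.84 → 9
  G: 102 + 0.48×(0−102) = 102 − 48.96 = 53.04 → 53
  B: 128 + 0.48×(0−128) = 128 − 61.44 = 66.56 → 67
After the shade: rgb(9, 53, 67) = #093543.
An 87% shade moves each channel 87% toward 0:
  R: 9 + 0.87×(0−9) = 9 − 7.83 = 1.17 → 1
  G: 53 − 46.11 = 6.89 → 7
  B: 67 − 58.29 = 8.71 → 9
rgb(1, 7, 9) = #010709.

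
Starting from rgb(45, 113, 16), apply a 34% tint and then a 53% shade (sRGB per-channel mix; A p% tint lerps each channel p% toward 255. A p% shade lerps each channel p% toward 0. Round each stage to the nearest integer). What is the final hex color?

Lerp each channel 34% toward 255:
  R: 45 + 0.34×(255−45) = 45 + 71.4 = 116.4 → 116
  G: 113 + 0.34×(255−113) = 113 + 48.28 = 161.28 → 161
  B: 16 + 0.34×(255−16) = 16 + 81.26 = 97.26 → 97
After the tint: rgb(116, 161, 97) = #74a161.
A 53% shade moves each channel 53% toward 0:
  R: 116 − 61.48 = 54.52 → 55
  G: 161 − 85.33 = 75.67 → 76
  B: 97 − 51.41 = 45.59 → 46
rgb(55, 76, 46) = #374c2e.

#374c2e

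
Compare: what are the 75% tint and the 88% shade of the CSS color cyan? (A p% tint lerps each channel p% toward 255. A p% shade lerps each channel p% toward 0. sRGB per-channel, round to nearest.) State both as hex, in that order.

CSS cyan is rgb(0, 255, 255).
75% tint:
  R: 0 + 0.75×(255−0) = 0 + 191.25 = 191.25 → 191
  G: 255 + 0 = 255 → 255
  B: 255 + 0.75×(255−255) = 255 + 0 = 255 → 255
  → #bfffff
88% shade:
  R: 0 + 0 = 0 → 0
  G: 255 + 0.88×(0−255) = 255 − 224.4 = 30.6 → 31
  B: 255 − 224.4 = 30.6 → 31
  → #001f1f

#bfffff, #001f1f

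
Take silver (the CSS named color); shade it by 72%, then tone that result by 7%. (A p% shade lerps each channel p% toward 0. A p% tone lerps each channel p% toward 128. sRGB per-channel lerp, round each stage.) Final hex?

CSS silver is rgb(192, 192, 192).
A 72% shade moves each channel 72% toward 0:
  R: 192 − 138.24 = 53.76 → 54
  G: 192 + 0.72×(0−192) = 192 − 138.24 = 53.76 → 54
  B: 192 + 0.72×(0−192) = 192 − 138.24 = 53.76 → 54
After the shade: rgb(54, 54, 54) = #363636.
Per channel, c → c + 0.07(128 − c):
  R: 54 + 0.07×(128−54) = 54 + 5.18 = 59.18 → 59
  G: 54 + 0.07×(128−54) = 54 + 5.18 = 59.18 → 59
  B: 54 + 5.18 = 59.18 → 59
rgb(59, 59, 59) = #3B3B3B.

#3B3B3B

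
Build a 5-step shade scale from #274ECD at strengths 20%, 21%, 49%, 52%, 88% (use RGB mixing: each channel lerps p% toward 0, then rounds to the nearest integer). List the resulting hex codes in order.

#274ECD is rgb(39, 78, 205).
20%: (39 − 7.8 = 31.2→31, 78 − 15.6 = 62.4→62, 205 − 41 = 164→164) → #1F3EA4
21%: (39 − 8.19 = 30.81→31, 78 − 16.38 = 61.62→62, 205 − 43.05 = 161.95→162) → #1F3EA2
49%: (39 − 19.11 = 19.89→20, 78 − 38.22 = 39.78→40, 205 − 100.45 = 104.55→105) → #142869
52%: (39 − 20.28 = 18.72→19, 78 − 40.56 = 37.44→37, 205 − 106.6 = 98.4→98) → #132562
88%: (39 − 34.32 = 4.68→5, 78 − 68.64 = 9.36→9, 205 − 180.4 = 24.6→25) → #050919

#1F3EA4, #1F3EA2, #142869, #132562, #050919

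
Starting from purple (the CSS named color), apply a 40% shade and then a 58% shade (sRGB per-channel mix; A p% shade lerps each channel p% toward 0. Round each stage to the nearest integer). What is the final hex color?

#200020

CSS purple is rgb(128, 0, 128).
A 40% shade moves each channel 40% toward 0:
  R: 128 − 51.2 = 76.8 → 77
  G: 0 + 0.4×(0−0) = 0 + 0 = 0 → 0
  B: 128 + 0.4×(0−128) = 128 − 51.2 = 76.8 → 77
After the shade: rgb(77, 0, 77) = #4D004D.
Lerp each channel 58% toward 0:
  R: 77 + 0.58×(0−77) = 77 − 44.66 = 32.34 → 32
  G: 0 + 0.58×(0−0) = 0 + 0 = 0 → 0
  B: 77 − 44.66 = 32.34 → 32
rgb(32, 0, 32) = #200020.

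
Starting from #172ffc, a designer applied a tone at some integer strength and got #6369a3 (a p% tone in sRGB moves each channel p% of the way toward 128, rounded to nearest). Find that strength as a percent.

72%

#172ffc is rgb(23, 47, 252); #6369a3 is rgb(99, 105, 163).
On the B channel (widest range): 163 ≈ 252 + (p/100)(128 − 252), so p ≈ 100×(163 − 252)/(128 − 252) = -8900/-124 = 71.77.
p = 72 reproduces all three channels after rounding.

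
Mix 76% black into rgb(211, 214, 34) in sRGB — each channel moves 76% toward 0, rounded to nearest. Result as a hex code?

Per channel, c → c + 0.76(0 − c):
  R: 211 + 0.76×(0−211) = 211 − 160.36 = 50.64 → 51
  G: 214 + 0.76×(0−214) = 214 − 162.64 = 51.36 → 51
  B: 34 + 0.76×(0−34) = 34 − 25.84 = 8.16 → 8
rgb(51, 51, 8) = #333308.

#333308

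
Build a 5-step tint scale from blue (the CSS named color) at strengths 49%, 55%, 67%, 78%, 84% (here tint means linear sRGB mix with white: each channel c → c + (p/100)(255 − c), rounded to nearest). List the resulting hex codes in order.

#7d7dff, #8c8cff, #ababff, #c7c7ff, #d6d6ff

CSS blue is rgb(0, 0, 255).
49%: (0 + 124.95 = 124.95→125, 0 + 124.95 = 124.95→125, 255→255) → #7d7dff
55%: (0 + 140.25 = 140.25→140, 0 + 140.25 = 140.25→140, 255→255) → #8c8cff
67%: (0 + 170.85 = 170.85→171, 0 + 170.85 = 170.85→171, 255→255) → #ababff
78%: (0 + 198.9 = 198.9→199, 0 + 198.9 = 198.9→199, 255→255) → #c7c7ff
84%: (0 + 214.2 = 214.2→214, 0 + 214.2 = 214.2→214, 255→255) → #d6d6ff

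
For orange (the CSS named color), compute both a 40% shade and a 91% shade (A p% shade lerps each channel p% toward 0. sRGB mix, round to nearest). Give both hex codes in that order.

CSS orange is rgb(255, 165, 0).
40% shade:
  R: 255 + 0.4×(0−255) = 255 − 102 = 153 → 153
  G: 165 + 0.4×(0−165) = 165 − 66 = 99 → 99
  B: 0 + 0 = 0 → 0
  → #996300
91% shade:
  R: 255 + 0.91×(0−255) = 255 − 232.05 = 22.95 → 23
  G: 165 − 150.15 = 14.85 → 15
  B: 0 + 0.91×(0−0) = 0 + 0 = 0 → 0
  → #170f00

#996300, #170f00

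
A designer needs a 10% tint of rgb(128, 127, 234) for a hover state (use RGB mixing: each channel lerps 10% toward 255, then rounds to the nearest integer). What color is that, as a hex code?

#8d8cec

Per channel, c → c + 0.1(255 − c):
  R: 128 + 0.1×(255−128) = 128 + 12.7 = 140.7 → 141
  G: 127 + 0.1×(255−127) = 127 + 12.8 = 139.8 → 140
  B: 234 + 0.1×(255−234) = 234 + 2.1 = 236.1 → 236
rgb(141, 140, 236) = #8d8cec.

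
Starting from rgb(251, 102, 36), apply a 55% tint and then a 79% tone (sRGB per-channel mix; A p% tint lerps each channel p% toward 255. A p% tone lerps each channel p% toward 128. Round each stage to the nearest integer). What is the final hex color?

Per channel, c → c + 0.55(255 − c):
  R: 251 + 0.55×(255−251) = 251 + 2.2 = 253.2 → 253
  G: 102 + 0.55×(255−102) = 102 + 84.15 = 186.15 → 186
  B: 36 + 0.55×(255−36) = 36 + 120.45 = 156.45 → 156
After the tint: rgb(253, 186, 156) = #FDBA9C.
Lerp each channel 79% toward 128:
  R: 253 − 98.75 = 154.25 → 154
  G: 186 − 45.82 = 140.18 → 140
  B: 156 + 0.79×(128−156) = 156 − 22.12 = 133.88 → 134
rgb(154, 140, 134) = #9A8C86.

#9A8C86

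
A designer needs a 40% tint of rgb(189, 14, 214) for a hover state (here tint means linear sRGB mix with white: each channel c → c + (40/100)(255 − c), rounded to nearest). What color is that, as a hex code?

#D76EE6

Lerp each channel 40% toward 255:
  R: 189 + 26.4 = 215.4 → 215
  G: 14 + 0.4×(255−14) = 14 + 96.4 = 110.4 → 110
  B: 214 + 0.4×(255−214) = 214 + 16.4 = 230.4 → 230
rgb(215, 110, 230) = #D76EE6.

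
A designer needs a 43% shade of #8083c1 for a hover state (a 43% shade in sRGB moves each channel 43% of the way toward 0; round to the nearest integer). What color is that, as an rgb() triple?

#8083c1 is rgb(128, 131, 193).
Per channel, c → c + 0.43(0 − c):
  R: 128 − 55.04 = 72.96 → 73
  G: 131 + 0.43×(0−131) = 131 − 56.33 = 74.67 → 75
  B: 193 + 0.43×(0−193) = 193 − 82.99 = 110.01 → 110

rgb(73, 75, 110)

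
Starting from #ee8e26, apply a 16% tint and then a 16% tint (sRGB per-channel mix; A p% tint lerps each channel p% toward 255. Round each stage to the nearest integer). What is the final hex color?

#ee8e26 is rgb(238, 142, 38).
A 16% tint moves each channel 16% toward 255:
  R: 238 + 2.72 = 240.72 → 241
  G: 142 + 0.16×(255−142) = 142 + 18.08 = 160.08 → 160
  B: 38 + 0.16×(255−38) = 38 + 34.72 = 72.72 → 73
After the tint: rgb(241, 160, 73) = #f1a049.
Per channel, c → c + 0.16(255 − c):
  R: 241 + 0.16×(255−241) = 241 + 2.24 = 243.24 → 243
  G: 160 + 15.2 = 175.2 → 175
  B: 73 + 0.16×(255−73) = 73 + 29.12 = 102.12 → 102
rgb(243, 175, 102) = #f3af66.

#f3af66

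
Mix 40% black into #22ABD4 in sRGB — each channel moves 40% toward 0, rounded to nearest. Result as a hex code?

#14677F

#22ABD4 is rgb(34, 171, 212).
A 40% shade moves each channel 40% toward 0:
  R: 34 + 0.4×(0−34) = 34 − 13.6 = 20.4 → 20
  G: 171 + 0.4×(0−171) = 171 − 68.4 = 102.6 → 103
  B: 212 + 0.4×(0−212) = 212 − 84.8 = 127.2 → 127
rgb(20, 103, 127) = #14677F.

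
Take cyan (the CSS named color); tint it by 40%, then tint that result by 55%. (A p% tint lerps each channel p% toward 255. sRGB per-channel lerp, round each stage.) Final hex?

#BAFFFF

CSS cyan is rgb(0, 255, 255).
Lerp each channel 40% toward 255:
  R: 0 + 0.4×(255−0) = 0 + 102 = 102 → 102
  G: 255 + 0.4×(255−255) = 255 + 0 = 255 → 255
  B: 255 + 0.4×(255−255) = 255 + 0 = 255 → 255
After the tint: rgb(102, 255, 255) = #66FFFF.
Per channel, c → c + 0.55(255 − c):
  R: 102 + 84.15 = 186.15 → 186
  G: 255 + 0.55×(255−255) = 255 + 0 = 255 → 255
  B: 255 + 0 = 255 → 255
rgb(186, 255, 255) = #BAFFFF.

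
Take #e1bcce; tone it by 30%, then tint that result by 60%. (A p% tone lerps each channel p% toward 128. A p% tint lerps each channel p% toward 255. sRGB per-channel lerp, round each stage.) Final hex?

#e1bcce is rgb(225, 188, 206).
Per channel, c → c + 0.3(128 − c):
  R: 225 + 0.3×(128−225) = 225 − 29.1 = 195.9 → 196
  G: 188 − 18 = 170 → 170
  B: 206 + 0.3×(128−206) = 206 − 23.4 = 182.6 → 183
After the tone: rgb(196, 170, 183) = #c4aab7.
Per channel, c → c + 0.6(255 − c):
  R: 196 + 35.4 = 231.4 → 231
  G: 170 + 0.6×(255−170) = 170 + 51 = 221 → 221
  B: 183 + 43.2 = 226.2 → 226
rgb(231, 221, 226) = #e7dde2.

#e7dde2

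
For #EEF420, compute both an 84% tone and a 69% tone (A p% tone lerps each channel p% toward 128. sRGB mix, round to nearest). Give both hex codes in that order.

#EEF420 is rgb(238, 244, 32).
84% tone:
  R: 238 + 0.84×(128−238) = 238 − 92.4 = 145.6 → 146
  G: 244 + 0.84×(128−244) = 244 − 97.44 = 146.56 → 147
  B: 32 + 0.84×(128−32) = 32 + 80.64 = 112.64 → 113
  → #929371
69% tone:
  R: 238 + 0.69×(128−238) = 238 − 75.9 = 162.1 → 162
  G: 244 + 0.69×(128−244) = 244 − 80.04 = 163.96 → 164
  B: 32 + 0.69×(128−32) = 32 + 66.24 = 98.24 → 98
  → #A2A462

#929371, #A2A462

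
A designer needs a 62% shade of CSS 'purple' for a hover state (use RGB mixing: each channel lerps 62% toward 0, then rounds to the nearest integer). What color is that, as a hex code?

#310031

CSS purple is rgb(128, 0, 128).
Per channel, c → c + 0.62(0 − c):
  R: 128 + 0.62×(0−128) = 128 − 79.36 = 48.64 → 49
  G: 0 + 0.62×(0−0) = 0 + 0 = 0 → 0
  B: 128 − 79.36 = 48.64 → 49
rgb(49, 0, 49) = #310031.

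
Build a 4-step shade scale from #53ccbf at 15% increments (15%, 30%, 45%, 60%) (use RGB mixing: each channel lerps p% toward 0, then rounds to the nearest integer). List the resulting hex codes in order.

#47ada2, #3a8f86, #2e7069, #21524c

#53ccbf is rgb(83, 204, 191).
15%: (83 − 12.45 = 70.55→71, 204 − 30.6 = 173.4→173, 191 − 28.65 = 162.35→162) → #47ada2
30%: (83 − 24.9 = 58.1→58, 204 − 61.2 = 142.8→143, 191 − 57.3 = 133.7→134) → #3a8f86
45%: (83 − 37.35 = 45.65→46, 204 − 91.8 = 112.2→112, 191 − 85.95 = 105.05→105) → #2e7069
60%: (83 − 49.8 = 33.2→33, 204 − 122.4 = 81.6→82, 191 − 114.6 = 76.4→76) → #21524c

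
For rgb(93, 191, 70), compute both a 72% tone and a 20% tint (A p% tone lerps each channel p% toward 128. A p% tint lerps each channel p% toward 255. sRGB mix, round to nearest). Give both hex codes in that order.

#769270, #7DCC6B

72% tone:
  R: 93 + 0.72×(128−93) = 93 + 25.2 = 118.2 → 118
  G: 191 − 45.36 = 145.64 → 146
  B: 70 + 41.76 = 111.76 → 112
  → #769270
20% tint:
  R: 93 + 0.2×(255−93) = 93 + 32.4 = 125.4 → 125
  G: 191 + 12.8 = 203.8 → 204
  B: 70 + 0.2×(255−70) = 70 + 37 = 107 → 107
  → #7DCC6B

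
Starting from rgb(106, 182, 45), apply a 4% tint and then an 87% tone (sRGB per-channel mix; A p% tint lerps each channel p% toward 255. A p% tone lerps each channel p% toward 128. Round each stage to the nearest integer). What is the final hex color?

Per channel, c → c + 0.04(255 − c):
  R: 106 + 0.04×(255−106) = 106 + 5.96 = 111.96 → 112
  G: 182 + 0.04×(255−182) = 182 + 2.92 = 184.92 → 185
  B: 45 + 0.04×(255−45) = 45 + 8.4 = 53.4 → 53
After the tint: rgb(112, 185, 53) = #70B935.
Per channel, c → c + 0.87(128 − c):
  R: 112 + 13.92 = 125.92 → 126
  G: 185 + 0.87×(128−185) = 185 − 49.59 = 135.41 → 135
  B: 53 + 65.25 = 118.25 → 118
rgb(126, 135, 118) = #7E8776.

#7E8776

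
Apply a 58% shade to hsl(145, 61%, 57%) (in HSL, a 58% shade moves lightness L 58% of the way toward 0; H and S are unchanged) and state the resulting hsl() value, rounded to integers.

hsl(145, 61%, 24%)

L moves 58% from 57 toward 0: 57 − 33.06 = 23.94 → 24.
H and S are unchanged.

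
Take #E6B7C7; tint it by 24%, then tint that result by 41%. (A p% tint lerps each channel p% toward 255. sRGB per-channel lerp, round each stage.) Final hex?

#E6B7C7 is rgb(230, 183, 199).
Per channel, c → c + 0.24(255 − c):
  R: 230 + 0.24×(255−230) = 230 + 6 = 236 → 236
  G: 183 + 0.24×(255−183) = 183 + 17.28 = 200.28 → 200
  B: 199 + 0.24×(255−199) = 199 + 13.44 = 212.44 → 212
After the tint: rgb(236, 200, 212) = #ECC8D4.
Lerp each channel 41% toward 255:
  R: 236 + 0.41×(255−236) = 236 + 7.79 = 243.79 → 244
  G: 200 + 22.55 = 222.55 → 223
  B: 212 + 0.41×(255−212) = 212 + 17.63 = 229.63 → 230
rgb(244, 223, 230) = #F4DFE6.

#F4DFE6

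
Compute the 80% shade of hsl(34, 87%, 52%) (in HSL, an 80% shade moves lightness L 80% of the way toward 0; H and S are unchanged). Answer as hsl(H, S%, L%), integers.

L moves 80% from 52 toward 0: 52 − 41.6 = 10.4 → 10.
H and S are unchanged.

hsl(34, 87%, 10%)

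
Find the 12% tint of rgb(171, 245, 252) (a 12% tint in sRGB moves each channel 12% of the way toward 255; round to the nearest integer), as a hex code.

#b5f6fc

Per channel, c → c + 0.12(255 − c):
  R: 171 + 10.08 = 181.08 → 181
  G: 245 + 0.12×(255−245) = 245 + 1.2 = 246.2 → 246
  B: 252 + 0.12×(255−252) = 252 + 0.36 = 252.36 → 252
rgb(181, 246, 252) = #b5f6fc.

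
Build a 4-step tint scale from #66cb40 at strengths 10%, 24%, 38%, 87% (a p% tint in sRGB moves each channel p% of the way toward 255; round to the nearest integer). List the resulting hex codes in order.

#75d053, #8bd76e, #a0df89, #ebf8e6

#66cb40 is rgb(102, 203, 64).
10%: (102 + 15.3 = 117.3→117, 203 + 5.2 = 208.2→208, 64 + 19.1 = 83.1→83) → #75d053
24%: (102 + 36.72 = 138.72→139, 203 + 12.48 = 215.48→215, 64 + 45.84 = 109.84→110) → #8bd76e
38%: (102 + 58.14 = 160.14→160, 203 + 19.76 = 222.76→223, 64 + 72.58 = 136.58→137) → #a0df89
87%: (102 + 133.11 = 235.11→235, 203 + 45.24 = 248.24→248, 64 + 166.17 = 230.17→230) → #ebf8e6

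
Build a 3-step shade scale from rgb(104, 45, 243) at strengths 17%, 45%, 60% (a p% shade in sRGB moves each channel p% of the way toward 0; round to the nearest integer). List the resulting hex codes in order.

17%: (104 − 17.68 = 86.32→86, 45 − 7.65 = 37.35→37, 243 − 41.31 = 201.69→202) → #5625ca
45%: (104 − 46.8 = 57.2→57, 45 − 20.25 = 24.75→25, 243 − 109.35 = 133.65→134) → #391986
60%: (104 − 62.4 = 41.6→42, 45 − 27 = 18→18, 243 − 145.8 = 97.2→97) → #2a1261

#5625ca, #391986, #2a1261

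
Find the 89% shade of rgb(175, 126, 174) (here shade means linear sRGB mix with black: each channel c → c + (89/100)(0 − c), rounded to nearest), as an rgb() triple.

rgb(19, 14, 19)

An 89% shade moves each channel 89% toward 0:
  R: 175 − 155.75 = 19.25 → 19
  G: 126 − 112.14 = 13.86 → 14
  B: 174 + 0.89×(0−174) = 174 − 154.86 = 19.14 → 19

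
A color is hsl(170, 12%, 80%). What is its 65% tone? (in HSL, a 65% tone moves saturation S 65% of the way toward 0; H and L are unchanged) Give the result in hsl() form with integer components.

hsl(170, 4%, 80%)

S moves 65% from 12 toward 0: 12 − 7.8 = 4.2 → 4.
H and L are unchanged.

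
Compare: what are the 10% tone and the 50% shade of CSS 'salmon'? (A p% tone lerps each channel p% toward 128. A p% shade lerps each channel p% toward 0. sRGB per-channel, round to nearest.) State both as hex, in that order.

#EE8073, #7D4039

CSS salmon is rgb(250, 128, 114).
10% tone:
  R: 250 − 12.2 = 237.8 → 238
  G: 128 + 0 = 128 → 128
  B: 114 + 0.1×(128−114) = 114 + 1.4 = 115.4 → 115
  → #EE8073
50% shade:
  R: 250 − 125 = 125 → 125
  G: 128 + 0.5×(0−128) = 128 − 64 = 64 → 64
  B: 114 + 0.5×(0−114) = 114 − 57 = 57 → 57
  → #7D4039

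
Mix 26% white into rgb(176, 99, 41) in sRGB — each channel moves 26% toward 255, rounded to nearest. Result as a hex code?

#c58c61

A 26% tint moves each channel 26% toward 255:
  R: 176 + 0.26×(255−176) = 176 + 20.54 = 196.54 → 197
  G: 99 + 0.26×(255−99) = 99 + 40.56 = 139.56 → 140
  B: 41 + 0.26×(255−41) = 41 + 55.64 = 96.64 → 97
rgb(197, 140, 97) = #c58c61.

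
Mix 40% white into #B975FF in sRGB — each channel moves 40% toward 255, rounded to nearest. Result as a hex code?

#D5ACFF

#B975FF is rgb(185, 117, 255).
A 40% tint moves each channel 40% toward 255:
  R: 185 + 0.4×(255−185) = 185 + 28 = 213 → 213
  G: 117 + 0.4×(255−117) = 117 + 55.2 = 172.2 → 172
  B: 255 + 0 = 255 → 255
rgb(213, 172, 255) = #D5ACFF.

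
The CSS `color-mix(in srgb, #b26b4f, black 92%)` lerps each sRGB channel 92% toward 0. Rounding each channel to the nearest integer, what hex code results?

#b26b4f is rgb(178, 107, 79).
Lerp each channel 92% toward 0:
  R: 178 + 0.92×(0−178) = 178 − 163.76 = 14.24 → 14
  G: 107 + 0.92×(0−107) = 107 − 98.44 = 8.56 → 9
  B: 79 + 0.92×(0−79) = 79 − 72.68 = 6.32 → 6
rgb(14, 9, 6) = #0e0906.

#0e0906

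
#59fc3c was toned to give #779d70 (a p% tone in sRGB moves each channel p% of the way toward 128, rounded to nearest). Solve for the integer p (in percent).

#59fc3c is rgb(89, 252, 60); #779d70 is rgb(119, 157, 112).
On the G channel (widest range): 157 ≈ 252 + (p/100)(128 − 252), so p ≈ 100×(157 − 252)/(128 − 252) = -9500/-124 = 76.61.
p = 77 reproduces all three channels after rounding.

77%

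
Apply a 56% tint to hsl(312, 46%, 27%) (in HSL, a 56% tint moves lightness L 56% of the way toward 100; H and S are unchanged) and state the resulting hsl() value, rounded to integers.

hsl(312, 46%, 68%)

L moves 56% from 27 toward 100: 27 + 40.88 = 67.88 → 68.
H and S are unchanged.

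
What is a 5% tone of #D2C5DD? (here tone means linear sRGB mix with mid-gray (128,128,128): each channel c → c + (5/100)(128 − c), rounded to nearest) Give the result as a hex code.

#D2C5DD is rgb(210, 197, 221).
A 5% tone moves each channel 5% toward 128:
  R: 210 − 4.1 = 205.9 → 206
  G: 197 − 3.45 = 193.55 → 194
  B: 221 − 4.65 = 216.35 → 216
rgb(206, 194, 216) = #CEC2D8.

#CEC2D8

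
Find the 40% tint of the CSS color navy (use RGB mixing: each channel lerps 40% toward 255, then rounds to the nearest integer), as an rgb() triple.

CSS navy is rgb(0, 0, 128).
A 40% tint moves each channel 40% toward 255:
  R: 0 + 102 = 102 → 102
  G: 0 + 0.4×(255−0) = 0 + 102 = 102 → 102
  B: 128 + 50.8 = 178.8 → 179

rgb(102, 102, 179)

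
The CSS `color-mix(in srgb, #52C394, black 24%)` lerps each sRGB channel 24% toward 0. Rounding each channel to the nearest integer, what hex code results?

#3E9470

#52C394 is rgb(82, 195, 148).
Per channel, c → c + 0.24(0 − c):
  R: 82 + 0.24×(0−82) = 82 − 19.68 = 62.32 → 62
  G: 195 + 0.24×(0−195) = 195 − 46.8 = 148.2 → 148
  B: 148 + 0.24×(0−148) = 148 − 35.52 = 112.48 → 112
rgb(62, 148, 112) = #3E9470.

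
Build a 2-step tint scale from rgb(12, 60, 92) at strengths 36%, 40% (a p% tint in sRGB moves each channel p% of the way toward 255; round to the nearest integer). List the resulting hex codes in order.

36%: (12 + 87.48 = 99.48→99, 60 + 70.2 = 130.2→130, 92 + 58.68 = 150.68→151) → #638297
40%: (12 + 97.2 = 109.2→109, 60 + 78 = 138→138, 92 + 65.2 = 157.2→157) → #6D8A9D

#638297, #6D8A9D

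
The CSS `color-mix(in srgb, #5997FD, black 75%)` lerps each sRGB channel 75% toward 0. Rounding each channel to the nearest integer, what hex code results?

#5997FD is rgb(89, 151, 253).
Per channel, c → c + 0.75(0 − c):
  R: 89 + 0.75×(0−89) = 89 − 66.75 = 22.25 → 22
  G: 151 − 113.25 = 37.75 → 38
  B: 253 + 0.75×(0−253) = 253 − 189.75 = 63.25 → 63
rgb(22, 38, 63) = #16263F.

#16263F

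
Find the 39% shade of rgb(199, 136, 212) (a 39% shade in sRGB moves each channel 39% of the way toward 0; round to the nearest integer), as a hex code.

#795381

Lerp each channel 39% toward 0:
  R: 199 + 0.39×(0−199) = 199 − 77.61 = 121.39 → 121
  G: 136 − 53.04 = 82.96 → 83
  B: 212 − 82.68 = 129.32 → 129
rgb(121, 83, 129) = #795381.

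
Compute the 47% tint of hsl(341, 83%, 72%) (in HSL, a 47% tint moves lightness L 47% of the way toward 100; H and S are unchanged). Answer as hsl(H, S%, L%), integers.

L moves 47% from 72 toward 100: 72 + 13.16 = 85.16 → 85.
H and S are unchanged.

hsl(341, 83%, 85%)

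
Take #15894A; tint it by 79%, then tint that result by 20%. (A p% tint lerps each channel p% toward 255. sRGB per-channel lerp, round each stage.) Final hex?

#D8EBE1

#15894A is rgb(21, 137, 74).
Lerp each channel 79% toward 255:
  R: 21 + 0.79×(255−21) = 21 + 184.86 = 205.86 → 206
  G: 137 + 0.79×(255−137) = 137 + 93.22 = 230.22 → 230
  B: 74 + 0.79×(255−74) = 74 + 142.99 = 216.99 → 217
After the tint: rgb(206, 230, 217) = #CEE6D9.
Lerp each channel 20% toward 255:
  R: 206 + 0.2×(255−206) = 206 + 9.8 = 215.8 → 216
  G: 230 + 5 = 235 → 235
  B: 217 + 7.6 = 224.6 → 225
rgb(216, 235, 225) = #D8EBE1.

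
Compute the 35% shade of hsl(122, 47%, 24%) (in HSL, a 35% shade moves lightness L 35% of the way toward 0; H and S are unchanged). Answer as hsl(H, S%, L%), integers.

L moves 35% from 24 toward 0: 24 − 8.4 = 15.6 → 16.
H and S are unchanged.

hsl(122, 47%, 16%)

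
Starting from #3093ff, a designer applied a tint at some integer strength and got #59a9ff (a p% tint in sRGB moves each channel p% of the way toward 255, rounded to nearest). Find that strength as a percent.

#3093ff is rgb(48, 147, 255); #59a9ff is rgb(89, 169, 255).
On the R channel (widest range): 89 ≈ 48 + (p/100)(255 − 48), so p ≈ 100×(89 − 48)/(255 − 48) = 4100/207 = 19.81.
p = 20 reproduces all three channels after rounding.

20%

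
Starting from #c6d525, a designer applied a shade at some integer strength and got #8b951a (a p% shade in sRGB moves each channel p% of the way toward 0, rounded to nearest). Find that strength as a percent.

#c6d525 is rgb(198, 213, 37); #8b951a is rgb(139, 149, 26).
On the G channel (widest range): 149 ≈ 213 + (p/100)(0 − 213), so p ≈ 100×(149 − 213)/(0 − 213) = -6400/-213 = 30.05.
p = 30 reproduces all three channels after rounding.

30%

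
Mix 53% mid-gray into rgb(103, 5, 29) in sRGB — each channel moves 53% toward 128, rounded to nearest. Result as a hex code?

Lerp each channel 53% toward 128:
  R: 103 + 13.25 = 116.25 → 116
  G: 5 + 65.19 = 70.19 → 70
  B: 29 + 52.47 = 81.47 → 81
rgb(116, 70, 81) = #744651.

#744651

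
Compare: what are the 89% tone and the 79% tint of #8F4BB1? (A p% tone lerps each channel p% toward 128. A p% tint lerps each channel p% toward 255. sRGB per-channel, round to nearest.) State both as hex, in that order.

#8F4BB1 is rgb(143, 75, 177).
89% tone:
  R: 143 + 0.89×(128−143) = 143 − 13.35 = 129.65 → 130
  G: 75 + 47.17 = 122.17 → 122
  B: 177 − 43.61 = 133.39 → 133
  → #827A85
79% tint:
  R: 143 + 0.79×(255−143) = 143 + 88.48 = 231.48 → 231
  G: 75 + 0.79×(255−75) = 75 + 142.2 = 217.2 → 217
  B: 177 + 0.79×(255−177) = 177 + 61.62 = 238.62 → 239
  → #E7D9EF

#827A85, #E7D9EF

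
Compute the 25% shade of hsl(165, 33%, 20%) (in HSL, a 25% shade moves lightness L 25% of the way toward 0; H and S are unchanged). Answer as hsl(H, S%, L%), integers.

hsl(165, 33%, 15%)

L moves 25% from 20 toward 0: 20 − 5 = 15 → 15.
H and S are unchanged.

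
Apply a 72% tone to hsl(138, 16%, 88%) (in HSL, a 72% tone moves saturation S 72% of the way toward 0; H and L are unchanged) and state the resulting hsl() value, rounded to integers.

S moves 72% from 16 toward 0: 16 − 11.52 = 4.48 → 4.
H and L are unchanged.

hsl(138, 4%, 88%)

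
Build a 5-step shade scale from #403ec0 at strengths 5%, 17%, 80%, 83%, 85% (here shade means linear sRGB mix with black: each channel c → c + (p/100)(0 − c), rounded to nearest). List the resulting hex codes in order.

#3d3bb6, #35339f, #0d0c26, #0b0b21, #0a091d

#403ec0 is rgb(64, 62, 192).
5%: (64 − 3.2 = 60.8→61, 62 − 3.1 = 58.9→59, 192 − 9.6 = 182.4→182) → #3d3bb6
17%: (64 − 10.88 = 53.12→53, 62 − 10.54 = 51.46→51, 192 − 32.64 = 159.36→159) → #35339f
80%: (64 − 51.2 = 12.8→13, 62 − 49.6 = 12.4→12, 192 − 153.6 = 38.4→38) → #0d0c26
83%: (64 − 53.12 = 10.88→11, 62 − 51.46 = 10.54→11, 192 − 159.36 = 32.64→33) → #0b0b21
85%: (64 − 54.4 = 9.6→10, 62 − 52.7 = 9.3→9, 192 − 163.2 = 28.8→29) → #0a091d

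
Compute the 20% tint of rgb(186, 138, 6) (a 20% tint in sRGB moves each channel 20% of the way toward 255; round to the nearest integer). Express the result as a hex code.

Per channel, c → c + 0.2(255 − c):
  R: 186 + 13.8 = 199.8 → 200
  G: 138 + 0.2×(255−138) = 138 + 23.4 = 161.4 → 161
  B: 6 + 0.2×(255−6) = 6 + 49.8 = 55.8 → 56
rgb(200, 161, 56) = #C8A138.

#C8A138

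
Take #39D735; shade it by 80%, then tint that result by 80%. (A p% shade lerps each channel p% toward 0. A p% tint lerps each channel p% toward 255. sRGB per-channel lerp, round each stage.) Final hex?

#39D735 is rgb(57, 215, 53).
Per channel, c → c + 0.8(0 − c):
  R: 57 + 0.8×(0−57) = 57 − 45.6 = 11.4 → 11
  G: 215 + 0.8×(0−215) = 215 − 172 = 43 → 43
  B: 53 + 0.8×(0−53) = 53 − 42.4 = 10.6 → 11
After the shade: rgb(11, 43, 11) = #0B2B0B.
Lerp each channel 80% toward 255:
  R: 11 + 0.8×(255−11) = 11 + 195.2 = 206.2 → 206
  G: 43 + 169.6 = 212.6 → 213
  B: 11 + 0.8×(255−11) = 11 + 195.2 = 206.2 → 206
rgb(206, 213, 206) = #CED5CE.

#CED5CE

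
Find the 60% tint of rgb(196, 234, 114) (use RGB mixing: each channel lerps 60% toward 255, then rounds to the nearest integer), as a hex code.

#E7F7C7

A 60% tint moves each channel 60% toward 255:
  R: 196 + 0.6×(255−196) = 196 + 35.4 = 231.4 → 231
  G: 234 + 0.6×(255−234) = 234 + 12.6 = 246.6 → 247
  B: 114 + 0.6×(255−114) = 114 + 84.6 = 198.6 → 199
rgb(231, 247, 199) = #E7F7C7.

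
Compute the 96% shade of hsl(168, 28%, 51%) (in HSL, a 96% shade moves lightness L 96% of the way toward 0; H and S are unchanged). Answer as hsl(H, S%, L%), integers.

hsl(168, 28%, 2%)

L moves 96% from 51 toward 0: 51 − 48.96 = 2.04 → 2.
H and S are unchanged.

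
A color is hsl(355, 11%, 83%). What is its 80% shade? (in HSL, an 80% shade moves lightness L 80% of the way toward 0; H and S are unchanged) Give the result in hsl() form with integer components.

hsl(355, 11%, 17%)

L moves 80% from 83 toward 0: 83 − 66.4 = 16.6 → 17.
H and S are unchanged.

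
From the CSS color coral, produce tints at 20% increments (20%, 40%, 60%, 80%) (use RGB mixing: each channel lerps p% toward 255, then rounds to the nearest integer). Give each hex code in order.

#FF9973, #FFB296, #FFCCB9, #FFE5DC

CSS coral is rgb(255, 127, 80).
20%: (255→255, 127 + 25.6 = 152.6→153, 80 + 35 = 115→115) → #FF9973
40%: (255→255, 127 + 51.2 = 178.2→178, 80 + 70 = 150→150) → #FFB296
60%: (255→255, 127 + 76.8 = 203.8→204, 80 + 105 = 185→185) → #FFCCB9
80%: (255→255, 127 + 102.4 = 229.4→229, 80 + 140 = 220→220) → #FFE5DC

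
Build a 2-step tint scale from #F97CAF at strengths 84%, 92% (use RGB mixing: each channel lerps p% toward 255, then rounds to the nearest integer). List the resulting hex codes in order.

#FEEAF2, #FFF5F9

#F97CAF is rgb(249, 124, 175).
84%: (249 + 5.04 = 254.04→254, 124 + 110.04 = 234.04→234, 175 + 67.2 = 242.2→242) → #FEEAF2
92%: (249 + 5.52 = 254.52→255, 124 + 120.52 = 244.52→245, 175 + 73.6 = 248.6→249) → #FFF5F9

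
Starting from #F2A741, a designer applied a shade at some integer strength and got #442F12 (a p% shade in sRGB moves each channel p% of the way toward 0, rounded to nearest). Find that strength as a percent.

72%

#F2A741 is rgb(242, 167, 65); #442F12 is rgb(68, 47, 18).
On the R channel (widest range): 68 ≈ 242 + (p/100)(0 − 242), so p ≈ 100×(68 − 242)/(0 − 242) = -17400/-242 = 71.90.
p = 72 reproduces all three channels after rounding.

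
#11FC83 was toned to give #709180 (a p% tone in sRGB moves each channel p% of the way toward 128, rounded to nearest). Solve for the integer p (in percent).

#11FC83 is rgb(17, 252, 131); #709180 is rgb(112, 145, 128).
On the G channel (widest range): 145 ≈ 252 + (p/100)(128 − 252), so p ≈ 100×(145 − 252)/(128 − 252) = -10700/-124 = 86.29.
p = 86 reproduces all three channels after rounding.

86%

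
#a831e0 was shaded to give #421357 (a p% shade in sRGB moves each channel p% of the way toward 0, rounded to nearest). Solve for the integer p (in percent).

#a831e0 is rgb(168, 49, 224); #421357 is rgb(66, 19, 87).
On the B channel (widest range): 87 ≈ 224 + (p/100)(0 − 224), so p ≈ 100×(87 − 224)/(0 − 224) = -13700/-224 = 61.16.
p = 61 reproduces all three channels after rounding.

61%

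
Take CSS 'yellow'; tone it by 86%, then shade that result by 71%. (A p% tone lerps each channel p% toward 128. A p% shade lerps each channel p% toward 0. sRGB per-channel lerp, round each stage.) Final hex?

#2A2A20

CSS yellow is rgb(255, 255, 0).
Lerp each channel 86% toward 128:
  R: 255 − 109.22 = 145.78 → 146
  G: 255 − 109.22 = 145.78 → 146
  B: 0 + 0.86×(128−0) = 0 + 110.08 = 110.08 → 110
After the tone: rgb(146, 146, 110) = #92926E.
Lerp each channel 71% toward 0:
  R: 146 + 0.71×(0−146) = 146 − 103.66 = 42.34 → 42
  G: 146 + 0.71×(0−146) = 146 − 103.66 = 42.34 → 42
  B: 110 − 78.1 = 31.9 → 32
rgb(42, 42, 32) = #2A2A20.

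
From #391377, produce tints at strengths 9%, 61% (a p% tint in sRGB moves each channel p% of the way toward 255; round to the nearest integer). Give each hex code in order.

#4B2883, #B2A3CA

#391377 is rgb(57, 19, 119).
9%: (57 + 17.82 = 74.82→75, 19 + 21.24 = 40.24→40, 119 + 12.24 = 131.24→131) → #4B2883
61%: (57 + 120.78 = 177.78→178, 19 + 143.96 = 162.96→163, 119 + 82.96 = 201.96→202) → #B2A3CA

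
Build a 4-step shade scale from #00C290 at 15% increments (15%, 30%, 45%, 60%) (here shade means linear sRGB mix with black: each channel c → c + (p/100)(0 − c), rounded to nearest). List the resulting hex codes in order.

#00C290 is rgb(0, 194, 144).
15%: (0→0, 194 − 29.1 = 164.9→165, 144 − 21.6 = 122.4→122) → #00A57A
30%: (0→0, 194 − 58.2 = 135.8→136, 144 − 43.2 = 100.8→101) → #008865
45%: (0→0, 194 − 87.3 = 106.7→107, 144 − 64.8 = 79.2→79) → #006B4F
60%: (0→0, 194 − 116.4 = 77.6→78, 144 − 86.4 = 57.6→58) → #004E3A

#00A57A, #008865, #006B4F, #004E3A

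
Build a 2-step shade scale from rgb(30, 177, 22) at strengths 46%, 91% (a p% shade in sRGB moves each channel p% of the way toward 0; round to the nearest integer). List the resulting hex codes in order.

#10600c, #031002

46%: (30 − 13.8 = 16.2→16, 177 − 81.42 = 95.58→96, 22 − 10.12 = 11.88→12) → #10600c
91%: (30 − 27.3 = 2.7→3, 177 − 161.07 = 15.93→16, 22 − 20.02 = 1.98→2) → #031002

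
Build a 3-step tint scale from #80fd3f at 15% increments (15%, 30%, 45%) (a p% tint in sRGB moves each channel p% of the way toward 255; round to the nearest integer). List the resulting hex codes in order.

#93fd5c, #a6fe79, #b9fe95

#80fd3f is rgb(128, 253, 63).
15%: (128 + 19.05 = 147.05→147, 253→253, 63 + 28.8 = 91.8→92) → #93fd5c
30%: (128 + 38.1 = 166.1→166, 253 + 0.6 = 253.6→254, 63 + 57.6 = 120.6→121) → #a6fe79
45%: (128 + 57.15 = 185.15→185, 253 + 0.9 = 253.9→254, 63 + 86.4 = 149.4→149) → #b9fe95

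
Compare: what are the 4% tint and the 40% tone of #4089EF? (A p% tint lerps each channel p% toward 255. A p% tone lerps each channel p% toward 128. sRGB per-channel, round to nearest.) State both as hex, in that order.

#4089EF is rgb(64, 137, 239).
4% tint:
  R: 64 + 7.64 = 71.64 → 72
  G: 137 + 0.04×(255−137) = 137 + 4.72 = 141.72 → 142
  B: 239 + 0.64 = 239.64 → 240
  → #488EF0
40% tone:
  R: 64 + 25.6 = 89.6 → 90
  G: 137 + 0.4×(128−137) = 137 − 3.6 = 133.4 → 133
  B: 239 − 44.4 = 194.6 → 195
  → #5A85C3

#488EF0, #5A85C3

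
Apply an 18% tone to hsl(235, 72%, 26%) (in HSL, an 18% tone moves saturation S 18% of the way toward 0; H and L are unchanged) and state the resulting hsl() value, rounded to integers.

hsl(235, 59%, 26%)

S moves 18% from 72 toward 0: 72 − 12.96 = 59.04 → 59.
H and L are unchanged.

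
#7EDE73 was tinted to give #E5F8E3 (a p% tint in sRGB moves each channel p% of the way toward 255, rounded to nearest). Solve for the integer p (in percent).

#7EDE73 is rgb(126, 222, 115); #E5F8E3 is rgb(229, 248, 227).
On the B channel (widest range): 227 ≈ 115 + (p/100)(255 − 115), so p ≈ 100×(227 − 115)/(255 − 115) = 11200/140 = 80.00.
p = 80 reproduces all three channels after rounding.

80%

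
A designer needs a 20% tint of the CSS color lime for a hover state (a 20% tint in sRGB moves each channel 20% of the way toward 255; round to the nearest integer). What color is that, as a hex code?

#33FF33

CSS lime is rgb(0, 255, 0).
Lerp each channel 20% toward 255:
  R: 0 + 51 = 51 → 51
  G: 255 + 0.2×(255−255) = 255 + 0 = 255 → 255
  B: 0 + 51 = 51 → 51
rgb(51, 255, 51) = #33FF33.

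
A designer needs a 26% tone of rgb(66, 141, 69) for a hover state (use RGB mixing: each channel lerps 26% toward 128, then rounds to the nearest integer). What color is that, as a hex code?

#528A54

A 26% tone moves each channel 26% toward 128:
  R: 66 + 0.26×(128−66) = 66 + 16.12 = 82.12 → 82
  G: 141 − 3.38 = 137.62 → 138
  B: 69 + 15.34 = 84.34 → 84
rgb(82, 138, 84) = #528A54.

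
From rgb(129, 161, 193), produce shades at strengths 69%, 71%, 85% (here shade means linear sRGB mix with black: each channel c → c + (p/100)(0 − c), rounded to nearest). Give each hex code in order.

#28323C, #252F38, #13181D

69%: (129 − 89.01 = 39.99→40, 161 − 111.09 = 49.91→50, 193 − 133.17 = 59.83→60) → #28323C
71%: (129 − 91.59 = 37.41→37, 161 − 114.31 = 46.69→47, 193 − 137.03 = 55.97→56) → #252F38
85%: (129 − 109.65 = 19.35→19, 161 − 136.85 = 24.15→24, 193 − 164.05 = 28.95→29) → #13181D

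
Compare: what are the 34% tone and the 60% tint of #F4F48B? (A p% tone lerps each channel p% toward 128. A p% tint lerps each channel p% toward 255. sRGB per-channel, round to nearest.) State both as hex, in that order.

#F4F48B is rgb(244, 244, 139).
34% tone:
  R: 244 + 0.34×(128−244) = 244 − 39.44 = 204.56 → 205
  G: 244 + 0.34×(128−244) = 244 − 39.44 = 204.56 → 205
  B: 139 + 0.34×(128−139) = 139 − 3.74 = 135.26 → 135
  → #CDCD87
60% tint:
  R: 244 + 0.6×(255−244) = 244 + 6.6 = 250.6 → 251
  G: 244 + 0.6×(255−244) = 244 + 6.6 = 250.6 → 251
  B: 139 + 69.6 = 208.6 → 209
  → #FBFBD1

#CDCD87, #FBFBD1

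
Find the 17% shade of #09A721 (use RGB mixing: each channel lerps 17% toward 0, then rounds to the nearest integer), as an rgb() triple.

#09A721 is rgb(9, 167, 33).
A 17% shade moves each channel 17% toward 0:
  R: 9 + 0.17×(0−9) = 9 − 1.53 = 7.47 → 7
  G: 167 + 0.17×(0−167) = 167 − 28.39 = 138.61 → 139
  B: 33 − 5.61 = 27.39 → 27

rgb(7, 139, 27)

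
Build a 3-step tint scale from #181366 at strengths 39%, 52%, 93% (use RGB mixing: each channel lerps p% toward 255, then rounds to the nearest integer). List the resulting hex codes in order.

#181366 is rgb(24, 19, 102).
39%: (24 + 90.09 = 114.09→114, 19 + 92.04 = 111.04→111, 102 + 59.67 = 161.67→162) → #726FA2
52%: (24 + 120.12 = 144.12→144, 19 + 122.72 = 141.72→142, 102 + 79.56 = 181.56→182) → #908EB6
93%: (24 + 214.83 = 238.83→239, 19 + 219.48 = 238.48→238, 102 + 142.29 = 244.29→244) → #EFEEF4

#726FA2, #908EB6, #EFEEF4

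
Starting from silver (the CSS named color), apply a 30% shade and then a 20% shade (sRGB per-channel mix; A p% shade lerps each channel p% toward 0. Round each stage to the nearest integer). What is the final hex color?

CSS silver is rgb(192, 192, 192).
A 30% shade moves each channel 30% toward 0:
  R: 192 + 0.3×(0−192) = 192 − 57.6 = 134.4 → 134
  G: 192 + 0.3×(0−192) = 192 − 57.6 = 134.4 → 134
  B: 192 − 57.6 = 134.4 → 134
After the shade: rgb(134, 134, 134) = #868686.
Per channel, c → c + 0.2(0 − c):
  R: 134 + 0.2×(0−134) = 134 − 26.8 = 107.2 → 107
  G: 134 + 0.2×(0−134) = 134 − 26.8 = 107.2 → 107
  B: 134 − 26.8 = 107.2 → 107
rgb(107, 107, 107) = #6b6b6b.

#6b6b6b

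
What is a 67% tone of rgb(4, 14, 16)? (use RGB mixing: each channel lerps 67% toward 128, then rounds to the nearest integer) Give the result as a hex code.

#575a5b

Lerp each channel 67% toward 128:
  R: 4 + 83.08 = 87.08 → 87
  G: 14 + 76.38 = 90.38 → 90
  B: 16 + 0.67×(128−16) = 16 + 75.04 = 91.04 → 91
rgb(87, 90, 91) = #575a5b.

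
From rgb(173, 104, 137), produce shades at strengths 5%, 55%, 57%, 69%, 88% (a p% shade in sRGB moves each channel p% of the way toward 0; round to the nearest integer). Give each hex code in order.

#A46382, #4E2F3E, #4A2D3B, #36202A, #150C10

5%: (173 − 8.65 = 164.35→164, 104 − 5.2 = 98.8→99, 137 − 6.85 = 130.15→130) → #A46382
55%: (173 − 95.15 = 77.85→78, 104 − 57.2 = 46.8→47, 137 − 75.35 = 61.65→62) → #4E2F3E
57%: (173 − 98.61 = 74.39→74, 104 − 59.28 = 44.72→45, 137 − 78.09 = 58.91→59) → #4A2D3B
69%: (173 − 119.37 = 53.63→54, 104 − 71.76 = 32.24→32, 137 − 94.53 = 42.47→42) → #36202A
88%: (173 − 152.24 = 20.76→21, 104 − 91.52 = 12.48→12, 137 − 120.56 = 16.44→16) → #150C10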